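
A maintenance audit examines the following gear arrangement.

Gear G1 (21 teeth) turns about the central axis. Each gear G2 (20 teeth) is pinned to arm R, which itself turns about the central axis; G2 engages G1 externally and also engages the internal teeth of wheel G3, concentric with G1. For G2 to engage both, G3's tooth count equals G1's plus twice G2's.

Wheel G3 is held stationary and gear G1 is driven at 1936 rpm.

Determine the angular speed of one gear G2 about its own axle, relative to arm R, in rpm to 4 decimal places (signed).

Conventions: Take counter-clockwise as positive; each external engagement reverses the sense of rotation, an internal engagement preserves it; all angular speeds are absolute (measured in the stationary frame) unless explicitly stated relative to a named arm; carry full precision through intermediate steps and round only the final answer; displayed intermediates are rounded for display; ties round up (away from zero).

topology: planetary set — G1 21T / G2 20T / G3 61T, arm = carrier (Willis)
normalise by the input: solve with ω_sun = 1, then scale by 1936 rpm
ring teeth: 21 + 2·20 = 61
21(ω_sun−ω_arm) = −61(ω_ring−ω_arm),  ω_ring = 0, ω_sun = 1
21(1−ω_arm) = −61(0−ω_arm)  ⇒  82·ω_arm = 21  ⇒  ω_arm = 21/82
sun–planet mesh: 21·(1−21/82) = −20·(ω_p−ω_arm)  ⇒  ω_p−ω_arm = -1281/1640
scale: ω_p−ω_arm = -1281/1640 × 1936 rpm = -1512.2049 rpm

-1512.2049 rpm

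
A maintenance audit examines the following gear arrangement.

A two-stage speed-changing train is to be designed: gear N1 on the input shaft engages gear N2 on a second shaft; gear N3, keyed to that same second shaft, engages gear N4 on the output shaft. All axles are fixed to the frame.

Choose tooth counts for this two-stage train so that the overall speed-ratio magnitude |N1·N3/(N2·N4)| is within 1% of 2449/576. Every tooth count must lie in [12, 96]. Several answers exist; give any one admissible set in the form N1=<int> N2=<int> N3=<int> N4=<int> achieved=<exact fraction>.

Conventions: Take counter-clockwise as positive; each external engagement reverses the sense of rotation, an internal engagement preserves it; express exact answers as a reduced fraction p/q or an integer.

N1=31 N2=12 N3=79 N4=48 achieved=2449/576

class = fixed-axis compound train [2-stage, 2449/576 wanted]
target = 2449/576 in lowest terms: an exact hit needs N1·N3 = k·2449 and N2·N4 = k·576 for one integer k, every count in [12, 96]; additionally prefer no 1:1 stage (N1 ≠ N2, N3 ≠ N4)
k = 1: N1·N3 = 2449 = 31·79, N2·N4 = 576 = 12·48
achieved = 31·79/(12·48) = 2449/576; |achieved − target| = 0 ≤ 2449/57600 ✓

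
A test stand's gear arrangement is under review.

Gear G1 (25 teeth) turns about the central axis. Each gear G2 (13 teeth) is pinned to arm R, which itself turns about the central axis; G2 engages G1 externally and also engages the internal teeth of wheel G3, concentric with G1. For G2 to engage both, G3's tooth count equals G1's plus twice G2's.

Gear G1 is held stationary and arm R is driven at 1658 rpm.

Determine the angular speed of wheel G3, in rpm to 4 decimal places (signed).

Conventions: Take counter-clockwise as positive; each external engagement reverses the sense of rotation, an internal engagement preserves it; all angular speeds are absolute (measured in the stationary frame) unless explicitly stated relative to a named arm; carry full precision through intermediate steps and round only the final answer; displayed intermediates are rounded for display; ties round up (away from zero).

recognized (axles ride arm R): planetary set, 25/13/51 teeth
normalise by the input: solve with ω_arm = 1, then scale by 1658 rpm
ring teeth: 25 + 2·13 = 51
25(ω_sun−ω_arm) = −51(ω_ring−ω_arm),  ω_sun = 0, ω_arm = 1
ω_ring = 1 − (25/51)(0−1) = 76/51
scale: ω_ring = 76/51 × 1658 rpm = +2470.7451 rpm

+2470.7451 rpm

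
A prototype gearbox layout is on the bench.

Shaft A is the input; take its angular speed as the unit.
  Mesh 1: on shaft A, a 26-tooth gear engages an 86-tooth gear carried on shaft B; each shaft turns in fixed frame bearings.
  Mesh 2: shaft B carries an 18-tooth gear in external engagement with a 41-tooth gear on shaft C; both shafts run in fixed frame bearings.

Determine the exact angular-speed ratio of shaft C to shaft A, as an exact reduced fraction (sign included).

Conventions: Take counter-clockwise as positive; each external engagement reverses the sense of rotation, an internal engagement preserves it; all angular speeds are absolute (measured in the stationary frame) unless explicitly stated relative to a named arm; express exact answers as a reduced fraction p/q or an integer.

234/1763

class = fixed-axis compound train [2 meshes; 2 ratios multiply, 2 sense flips]
mesh 1 [26T→86T]: running ratio 13/43, sense −
mesh 2 [18T→41T]: running ratio 234/1763, sense +
ω_out/ω_in = 234/1763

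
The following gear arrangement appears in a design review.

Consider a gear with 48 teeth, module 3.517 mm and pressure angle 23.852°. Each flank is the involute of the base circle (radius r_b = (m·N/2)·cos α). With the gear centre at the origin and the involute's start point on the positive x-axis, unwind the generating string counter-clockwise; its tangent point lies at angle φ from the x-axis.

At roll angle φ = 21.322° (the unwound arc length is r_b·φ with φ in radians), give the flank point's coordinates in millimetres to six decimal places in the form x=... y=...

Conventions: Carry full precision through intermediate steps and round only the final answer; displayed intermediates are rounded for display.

single-mesh involute tooth geometry (48T wheel at module 3.517)
pitch radius r_p = m·N/2 = 3.517·48/2 = 84.408000
base radius r_b = r_p·cos α = 84.408000·cos 23.852° = 77.198970
roll angle φ = 21.322° = 0.37213910 rad
x = r_b·(cos φ + φ·sin φ) = 82.360862
y = r_b·(sin φ − φ·cos φ) = 1.307916

x=82.360862 y=1.307916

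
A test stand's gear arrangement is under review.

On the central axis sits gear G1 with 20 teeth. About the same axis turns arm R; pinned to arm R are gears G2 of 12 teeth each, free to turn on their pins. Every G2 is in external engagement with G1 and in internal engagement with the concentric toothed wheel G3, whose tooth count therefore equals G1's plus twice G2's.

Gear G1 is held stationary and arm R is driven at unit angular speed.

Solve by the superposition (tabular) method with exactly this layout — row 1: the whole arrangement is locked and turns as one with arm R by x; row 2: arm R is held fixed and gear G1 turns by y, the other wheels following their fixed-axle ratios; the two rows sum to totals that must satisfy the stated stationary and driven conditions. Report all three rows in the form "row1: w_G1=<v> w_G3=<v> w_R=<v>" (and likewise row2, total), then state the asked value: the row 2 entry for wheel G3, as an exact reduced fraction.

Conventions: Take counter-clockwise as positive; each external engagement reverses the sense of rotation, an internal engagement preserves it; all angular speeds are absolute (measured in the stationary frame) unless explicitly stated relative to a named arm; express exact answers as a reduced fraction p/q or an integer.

topology: planetary set — G1 20T / G2 12T / G3 44T, arm = carrier (Willis)
superposition row 1 [locked train]: every member turns x
row 2 (arm held, sun turns y): ω_ring = −(20/44)·y, ω_arm = 0
boundary: total ω_sun = x + y = 0 and total ω_arm = x = 1  ⇒  y = -1, x = 1
row 2 ring = −(20/44)·(-1) = 5/11
totals (row 1 + row 2): sun 1 + (-1) = 0, ring 1 + 5/11 = 16/11, arm 1 + 0 = 1
asked cell (row2, ring) = 5/11

row1: w_G1=1 w_G3=1 w_R=1
row2: w_G1=-1 w_G3=5/11 w_R=0
total: w_G1=0 w_G3=16/11 w_R=1
asked value: 5/11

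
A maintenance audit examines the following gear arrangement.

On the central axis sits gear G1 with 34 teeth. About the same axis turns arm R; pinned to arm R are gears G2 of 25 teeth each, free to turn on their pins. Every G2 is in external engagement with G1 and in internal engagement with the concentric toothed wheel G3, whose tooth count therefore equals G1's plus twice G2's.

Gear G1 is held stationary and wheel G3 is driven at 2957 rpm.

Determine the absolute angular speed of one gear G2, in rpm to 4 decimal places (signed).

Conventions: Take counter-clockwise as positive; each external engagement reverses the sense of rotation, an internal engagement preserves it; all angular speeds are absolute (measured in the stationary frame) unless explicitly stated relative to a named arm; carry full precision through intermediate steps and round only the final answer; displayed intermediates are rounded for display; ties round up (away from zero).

+4967.7600 rpm

planetary set (34T centre, 25T on arm, 84T internal) — Willis relation
normalise by the input: solve with ω_ring = 1, then scale by 2957 rpm
ring teeth: 34 + 2·25 = 84
34(ω_sun−ω_arm) = −84(ω_ring−ω_arm),  ω_sun = 0, ω_ring = 1
34(0−ω_arm) = −84(1−ω_arm)  ⇒  118·ω_arm = 84  ⇒  ω_arm = 42/59
sun–planet mesh: 34·(0−42/59) = −25·(ω_p−ω_arm)  ⇒  ω_p−ω_arm = 1428/1475
ω_p = 42/59 + 1428/1475 = 42/25
scale: ω_p = 42/25 × 2957 rpm = +4967.7600 rpm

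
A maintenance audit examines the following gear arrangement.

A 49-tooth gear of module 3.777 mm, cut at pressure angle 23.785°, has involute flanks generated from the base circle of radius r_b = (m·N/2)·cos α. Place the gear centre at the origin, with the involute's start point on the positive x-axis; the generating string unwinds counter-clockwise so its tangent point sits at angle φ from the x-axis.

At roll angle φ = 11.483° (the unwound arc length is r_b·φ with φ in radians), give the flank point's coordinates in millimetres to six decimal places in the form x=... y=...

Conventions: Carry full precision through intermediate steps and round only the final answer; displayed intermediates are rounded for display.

recognized (one wheel, involute flank): single-mesh tooth geometry, m = 3.777, N = 49
pitch radius r_p = m·N/2 = 3.777·49/2 = 92.536500
base radius r_b = r_p·cos α = 92.536500·cos 23.785° = 84.676939
roll angle φ = 11.483° = 0.20041616 rad
x = r_b·(cos φ + φ·sin φ) = 86.360494
y = r_b·(sin φ − φ·cos φ) = 0.226306

x=86.360494 y=0.226306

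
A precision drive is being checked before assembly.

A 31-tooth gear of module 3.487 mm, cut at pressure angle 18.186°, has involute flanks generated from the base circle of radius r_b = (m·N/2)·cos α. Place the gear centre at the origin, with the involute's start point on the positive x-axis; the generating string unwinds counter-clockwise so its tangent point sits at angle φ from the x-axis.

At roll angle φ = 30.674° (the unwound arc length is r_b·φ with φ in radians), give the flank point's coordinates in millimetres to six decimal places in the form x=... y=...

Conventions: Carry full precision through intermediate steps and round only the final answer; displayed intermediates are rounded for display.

x=58.188352 y=2.551835

recognized (one wheel, involute flank): single-mesh tooth geometry, m = 3.487, N = 31
pitch radius r_p = m·N/2 = 3.487·31/2 = 54.048500
base radius r_b = r_p·cos α = 54.048500·cos 18.186° = 51.348688
roll angle φ = 30.674° = 0.53536229 rad
x = r_b·(cos φ + φ·sin φ) = 58.188352
y = r_b·(sin φ − φ·cos φ) = 2.551835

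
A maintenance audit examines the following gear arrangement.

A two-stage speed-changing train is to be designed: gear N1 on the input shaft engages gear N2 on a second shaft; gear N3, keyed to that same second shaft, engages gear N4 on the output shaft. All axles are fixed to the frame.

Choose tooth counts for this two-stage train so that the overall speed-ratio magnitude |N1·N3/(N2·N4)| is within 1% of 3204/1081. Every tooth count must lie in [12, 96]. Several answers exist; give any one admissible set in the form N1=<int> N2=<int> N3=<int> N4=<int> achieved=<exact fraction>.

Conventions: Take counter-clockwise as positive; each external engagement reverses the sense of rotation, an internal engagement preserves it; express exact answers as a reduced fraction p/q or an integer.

topology: fixed-axis compound train — 2 stages, target 3204/1081
target = 3204/1081 in lowest terms: an exact hit needs N1·N3 = k·3204 and N2·N4 = k·1081 for one integer k, every count in [12, 96]; additionally prefer no 1:1 stage (N1 ≠ N2, N3 ≠ N4)
k = 1: N1·N3 = 3204 = 36·89, N2·N4 = 1081 = 23·47
achieved = 36·89/(23·47) = 3204/1081; |achieved − target| = 0 ≤ 801/27025 ✓

N1=36 N2=23 N3=89 N4=47 achieved=3204/1081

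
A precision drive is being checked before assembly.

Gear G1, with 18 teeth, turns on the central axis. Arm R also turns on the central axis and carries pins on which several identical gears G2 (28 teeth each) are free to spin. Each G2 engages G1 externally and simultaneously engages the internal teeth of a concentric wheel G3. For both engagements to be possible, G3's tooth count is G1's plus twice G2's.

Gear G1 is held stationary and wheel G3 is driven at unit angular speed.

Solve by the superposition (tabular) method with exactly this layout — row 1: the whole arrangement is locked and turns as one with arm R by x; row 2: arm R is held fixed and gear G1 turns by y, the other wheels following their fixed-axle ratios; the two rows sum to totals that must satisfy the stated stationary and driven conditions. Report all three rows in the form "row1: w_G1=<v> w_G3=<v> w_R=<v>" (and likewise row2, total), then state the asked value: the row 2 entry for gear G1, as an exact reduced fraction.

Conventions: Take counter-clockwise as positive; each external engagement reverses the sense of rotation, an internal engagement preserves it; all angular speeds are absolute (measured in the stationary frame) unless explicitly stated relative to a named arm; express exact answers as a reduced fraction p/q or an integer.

planetary set (18T centre, 28T on arm, 74T internal) — Willis relation
row 1 (train locked, turned with arm): all members turn x
row 2: sun turns y, ring = −(18/74)·y, arm 0
boundary: total ω_sun = x + y = 0 and total ω_ring = x − (18/74)·y = 1  ⇒  y = -37/46, x = 37/46
row 2 ring = −(18/74)·(-37/46) = 9/46
totals (row 1 + row 2): sun 37/46 + (-37/46) = 0, ring 37/46 + 9/46 = 1, arm 37/46 + 0 = 37/46
asked cell (row2, sun) = -37/46

row1: w_G1=37/46 w_G3=37/46 w_R=37/46
row2: w_G1=-37/46 w_G3=9/46 w_R=0
total: w_G1=0 w_G3=1 w_R=37/46
asked value: -37/46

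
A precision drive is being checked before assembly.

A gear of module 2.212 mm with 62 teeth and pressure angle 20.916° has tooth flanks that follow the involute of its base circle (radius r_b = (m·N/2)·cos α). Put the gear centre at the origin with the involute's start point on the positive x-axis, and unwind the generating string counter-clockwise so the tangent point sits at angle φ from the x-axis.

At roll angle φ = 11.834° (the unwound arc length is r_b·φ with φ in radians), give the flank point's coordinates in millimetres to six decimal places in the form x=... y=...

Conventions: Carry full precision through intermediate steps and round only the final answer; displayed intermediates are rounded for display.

x=65.405149 y=0.187324

class = single-mesh tooth geometry [base-circle involute, m = 2.212, 62T]
pitch radius r_p = m·N/2 = 2.212·62/2 = 68.572000
base radius r_b = r_p·cos α = 68.572000·cos 20.916° = 64.053436
roll angle φ = 11.834° = 0.20654226 rad
x = r_b·(cos φ + φ·sin φ) = 65.405149
y = r_b·(sin φ − φ·cos φ) = 0.187324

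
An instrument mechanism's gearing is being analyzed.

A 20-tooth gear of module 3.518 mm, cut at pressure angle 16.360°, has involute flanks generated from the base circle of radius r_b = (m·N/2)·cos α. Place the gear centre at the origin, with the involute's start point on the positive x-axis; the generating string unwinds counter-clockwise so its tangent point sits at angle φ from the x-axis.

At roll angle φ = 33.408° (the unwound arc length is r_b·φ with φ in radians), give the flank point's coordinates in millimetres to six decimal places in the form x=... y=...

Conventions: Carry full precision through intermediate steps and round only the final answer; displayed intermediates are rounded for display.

x=39.015153 y=2.155611

single-mesh involute tooth geometry (20T wheel at module 3.518)
pitch radius r_p = m·N/2 = 3.518·20/2 = 35.180000
base radius r_b = r_p·cos α = 35.180000·cos 16.360° = 33.755592
roll angle φ = 33.408° = 0.58307960 rad
x = r_b·(cos φ + φ·sin φ) = 39.015153
y = r_b·(sin φ − φ·cos φ) = 2.155611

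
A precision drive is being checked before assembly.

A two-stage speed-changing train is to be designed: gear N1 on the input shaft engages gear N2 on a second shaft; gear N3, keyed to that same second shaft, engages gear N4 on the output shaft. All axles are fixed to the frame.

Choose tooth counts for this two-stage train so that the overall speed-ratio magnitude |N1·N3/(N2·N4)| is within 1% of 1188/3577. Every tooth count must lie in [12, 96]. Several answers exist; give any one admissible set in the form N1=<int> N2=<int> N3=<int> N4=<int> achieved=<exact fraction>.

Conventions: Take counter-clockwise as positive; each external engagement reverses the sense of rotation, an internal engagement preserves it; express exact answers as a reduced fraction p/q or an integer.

2-stage fixed-axis compound train for ratio 1188/3577
target = 1188/3577 in lowest terms: an exact hit needs N1·N3 = k·1188 and N2·N4 = k·3577 for one integer k, every count in [12, 96]; additionally prefer no 1:1 stage (N1 ≠ N2, N3 ≠ N4)
k = 1: N1·N3 = 1188 = 18·66, N2·N4 = 3577 = 49·73
achieved = 18·66/(49·73) = 1188/3577; |achieved − target| = 0 ≤ 297/89425 ✓

N1=18 N2=49 N3=66 N4=73 achieved=1188/3577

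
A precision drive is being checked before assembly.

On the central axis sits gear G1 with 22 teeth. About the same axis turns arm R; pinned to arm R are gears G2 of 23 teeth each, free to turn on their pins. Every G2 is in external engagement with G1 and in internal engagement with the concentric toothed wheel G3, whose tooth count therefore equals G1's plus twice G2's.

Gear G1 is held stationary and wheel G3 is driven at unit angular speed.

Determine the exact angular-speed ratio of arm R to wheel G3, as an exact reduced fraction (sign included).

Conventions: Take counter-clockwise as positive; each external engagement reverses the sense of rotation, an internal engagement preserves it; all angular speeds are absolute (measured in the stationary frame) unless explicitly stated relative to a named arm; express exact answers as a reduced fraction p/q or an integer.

planetary set (22T centre, 23T on arm, 68T internal) — Willis relation
ring teeth: 22 + 2·23 = 68
22(ω_sun−ω_arm) = −68(ω_ring−ω_arm),  ω_sun = 0, ω_ring = 1
22(0−ω_arm) = −68(1−ω_arm)  ⇒  90·ω_arm = 68  ⇒  ω_arm = 34/45
ω_out/ω_in = 34/45

34/45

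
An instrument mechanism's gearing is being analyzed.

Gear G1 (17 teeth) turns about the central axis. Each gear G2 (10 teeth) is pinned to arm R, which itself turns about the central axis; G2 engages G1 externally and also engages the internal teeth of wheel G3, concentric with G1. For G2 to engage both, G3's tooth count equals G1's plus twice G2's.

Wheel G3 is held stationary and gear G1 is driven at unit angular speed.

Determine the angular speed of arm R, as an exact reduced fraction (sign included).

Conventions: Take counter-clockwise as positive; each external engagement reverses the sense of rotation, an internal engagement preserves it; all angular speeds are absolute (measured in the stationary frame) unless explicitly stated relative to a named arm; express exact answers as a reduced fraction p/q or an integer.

17/54

topology: planetary set — G1 17T / G2 10T / G3 37T, arm = carrier (Willis)
ring teeth: 17 + 2·10 = 37
17(ω_sun−ω_arm) = −37(ω_ring−ω_arm),  ω_ring = 0, ω_sun = 1
17(1−ω_arm) = −37(0−ω_arm)  ⇒  54·ω_arm = 17  ⇒  ω_arm = 17/54
exact speed ratio = 17/54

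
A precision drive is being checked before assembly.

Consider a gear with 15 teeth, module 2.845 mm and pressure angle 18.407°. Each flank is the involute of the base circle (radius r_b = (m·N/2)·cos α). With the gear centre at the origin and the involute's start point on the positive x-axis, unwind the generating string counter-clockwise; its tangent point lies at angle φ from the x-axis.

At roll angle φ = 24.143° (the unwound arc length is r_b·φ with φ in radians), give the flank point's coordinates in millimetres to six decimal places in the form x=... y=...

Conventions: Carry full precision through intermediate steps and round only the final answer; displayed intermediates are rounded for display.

single-mesh involute tooth geometry (15T wheel at module 2.845)
pitch radius r_p = m·N/2 = 2.845·15/2 = 21.337500
base radius r_b = r_p·cos α = 21.337500·cos 18.407° = 20.245819
roll angle φ = 24.143° = 0.42137484 rad
x = r_b·(cos φ + φ·sin φ) = 21.964209
y = r_b·(sin φ − φ·cos φ) = 0.496008

x=21.964209 y=0.496008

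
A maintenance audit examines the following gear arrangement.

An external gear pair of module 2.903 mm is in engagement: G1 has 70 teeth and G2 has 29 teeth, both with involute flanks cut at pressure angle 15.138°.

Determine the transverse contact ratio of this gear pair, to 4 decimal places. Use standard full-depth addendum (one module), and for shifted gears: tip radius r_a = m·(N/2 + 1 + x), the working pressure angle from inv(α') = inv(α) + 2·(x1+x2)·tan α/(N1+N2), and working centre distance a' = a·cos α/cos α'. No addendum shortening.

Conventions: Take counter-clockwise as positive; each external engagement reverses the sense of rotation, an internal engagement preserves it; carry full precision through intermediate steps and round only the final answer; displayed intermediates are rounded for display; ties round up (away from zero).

2.0324

single-mesh involute tooth geometry (70T engaging 29T at module 2.903)
base radii: r_b1 = 98.079270, r_b2 = 40.632841
tip radii: r_a1 = 104.508000, r_a2 = 44.996500
no profile shift: α' = α, a' = a
action lengths: √(r_a1²−r_b1²) = 36.088485, √(r_a2²−r_b2²) = 19.330217
base pitch p_b = π·m·cos α = 8.803575
CR = (36.088485 + 19.330217 − 143.698500·sin 15.13800°)/8.803575 = 2.032423
contact ratio ≈ 2.0324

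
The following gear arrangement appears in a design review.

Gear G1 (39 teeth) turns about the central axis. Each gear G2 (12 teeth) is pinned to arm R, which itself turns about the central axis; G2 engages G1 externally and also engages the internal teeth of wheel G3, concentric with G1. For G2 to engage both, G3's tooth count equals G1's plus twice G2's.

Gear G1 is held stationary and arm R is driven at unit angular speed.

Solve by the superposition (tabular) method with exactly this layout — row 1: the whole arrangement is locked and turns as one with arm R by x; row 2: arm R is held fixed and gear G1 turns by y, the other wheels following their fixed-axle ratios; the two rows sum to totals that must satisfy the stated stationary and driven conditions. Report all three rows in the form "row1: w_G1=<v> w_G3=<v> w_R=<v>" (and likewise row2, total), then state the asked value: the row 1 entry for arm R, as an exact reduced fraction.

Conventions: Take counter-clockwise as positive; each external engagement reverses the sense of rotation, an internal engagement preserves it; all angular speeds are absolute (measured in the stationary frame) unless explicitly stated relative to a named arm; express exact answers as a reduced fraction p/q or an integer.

recognized (axles ride arm R): planetary set, 39/12/63 teeth
superposition row 1 [locked train]: every member turns x
row 2: sun turns y, ring = −(39/63)·y, arm 0
boundary: total ω_sun = x + y = 0 and total ω_arm = x = 1  ⇒  y = -1, x = 1
row 2 ring = −(39/63)·(-1) = 13/21
totals (row 1 + row 2): sun 1 + (-1) = 0, ring 1 + 13/21 = 34/21, arm 1 + 0 = 1
asked cell (row1, arm) = 1

row1: w_G1=1 w_G3=1 w_R=1
row2: w_G1=-1 w_G3=13/21 w_R=0
total: w_G1=0 w_G3=34/21 w_R=1
asked value: 1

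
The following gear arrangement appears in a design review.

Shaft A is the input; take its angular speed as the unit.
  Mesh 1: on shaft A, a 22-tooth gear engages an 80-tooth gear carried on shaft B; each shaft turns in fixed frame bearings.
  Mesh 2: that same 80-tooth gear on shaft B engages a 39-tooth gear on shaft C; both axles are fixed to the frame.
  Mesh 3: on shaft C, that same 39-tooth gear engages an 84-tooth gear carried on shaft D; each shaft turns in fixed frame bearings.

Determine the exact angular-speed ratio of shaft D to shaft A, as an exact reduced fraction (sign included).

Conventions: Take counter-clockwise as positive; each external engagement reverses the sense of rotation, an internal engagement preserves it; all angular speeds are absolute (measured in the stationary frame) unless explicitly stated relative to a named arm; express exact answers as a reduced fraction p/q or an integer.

class = fixed-axis compound train [3 meshes; 3 ratios multiply, 3 sense flips]
mesh 1 [22T→80T]: running ratio 11/40, sense −
mesh 2 [80T→39T]: running ratio 22/39, sense +
mesh 3 [39T→84T]: running ratio 11/42, sense −
ω_out/ω_in = -11/42

-11/42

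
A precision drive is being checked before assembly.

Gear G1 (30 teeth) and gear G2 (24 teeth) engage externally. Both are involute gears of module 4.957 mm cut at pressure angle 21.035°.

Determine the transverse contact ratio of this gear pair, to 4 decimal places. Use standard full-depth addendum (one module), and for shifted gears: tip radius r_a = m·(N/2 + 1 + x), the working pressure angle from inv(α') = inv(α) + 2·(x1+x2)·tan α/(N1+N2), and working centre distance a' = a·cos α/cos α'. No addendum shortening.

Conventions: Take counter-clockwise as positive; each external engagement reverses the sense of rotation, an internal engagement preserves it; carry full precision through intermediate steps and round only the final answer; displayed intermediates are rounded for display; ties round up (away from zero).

single-mesh involute tooth geometry (30T engaging 24T at module 4.957)
base radii: r_b1 = 69.400082, r_b2 = 55.520066
tip radii: r_a1 = 79.312000, r_a2 = 64.441000
no profile shift: α' = α, a' = a
action lengths: √(r_a1²−r_b1²) = 38.392993, √(r_a2²−r_b2²) = 32.713373
base pitch p_b = π·m·cos α = 14.535119
CR = (38.392993 + 32.713373 − 133.839000·sin 21.03500°)/14.535119 = 1.586945
contact ratio ≈ 1.5869

1.5869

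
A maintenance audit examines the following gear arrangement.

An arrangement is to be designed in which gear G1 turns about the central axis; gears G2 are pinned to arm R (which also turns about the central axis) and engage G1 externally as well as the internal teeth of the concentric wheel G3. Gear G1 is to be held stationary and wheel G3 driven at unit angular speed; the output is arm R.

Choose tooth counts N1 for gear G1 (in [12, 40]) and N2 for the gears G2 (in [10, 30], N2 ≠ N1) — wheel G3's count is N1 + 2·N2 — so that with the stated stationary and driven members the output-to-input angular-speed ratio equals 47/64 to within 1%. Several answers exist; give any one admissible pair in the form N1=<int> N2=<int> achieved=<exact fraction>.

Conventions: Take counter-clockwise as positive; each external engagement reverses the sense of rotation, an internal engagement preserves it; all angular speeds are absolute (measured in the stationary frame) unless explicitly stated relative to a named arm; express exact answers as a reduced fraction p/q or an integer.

topology: planetary set — design target 47/64, arm = carrier (Willis)
Willis with ω_sun = 0: ω_arm/ω_ring = N3/(N1+N3); set equal to 47/64  ⇒  N3/N1 = (47/64)/(1 − 47/64) = 47/17
N3 = N1 + 2·N2  ⇒  N2/N1 = (N3/N1 − 1)/2 = (47/17 − 1)/2 = 15/17
smallest multiple with N1 ≥ 12 and N2 ≥ 10: k = 1  ⇒  N1 = 1·17 = 17, N2 = 1·15 = 15 (N1 ≤ 40, N2 ≤ 30, N2 ≠ N1 ✓), N3 = 17 + 2·15 = 47
check: N3/(N1+N3) with N1 = 17, N3 = 47 gives 47/64; |achieved − target| = 0 ≤ 47/6400 ✓

N1=17 N2=15 achieved=47/64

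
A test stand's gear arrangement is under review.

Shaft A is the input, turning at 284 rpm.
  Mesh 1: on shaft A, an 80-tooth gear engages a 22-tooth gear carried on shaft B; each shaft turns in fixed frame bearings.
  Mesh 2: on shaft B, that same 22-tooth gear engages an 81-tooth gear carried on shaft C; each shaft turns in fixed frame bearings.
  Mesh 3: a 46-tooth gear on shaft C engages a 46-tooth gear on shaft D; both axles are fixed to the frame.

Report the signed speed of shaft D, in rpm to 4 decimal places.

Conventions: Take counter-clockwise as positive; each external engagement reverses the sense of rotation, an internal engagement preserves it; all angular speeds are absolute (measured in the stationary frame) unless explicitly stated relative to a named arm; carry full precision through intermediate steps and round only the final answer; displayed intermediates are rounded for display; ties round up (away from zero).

-280.4938 rpm

class = fixed-axis compound train [3 meshes; 3 ratios multiply, 3 sense flips]
mesh 1 [80T→22T]: ω = 284.0000×80/22 = 1032.7273 rpm, sense flips to −
mesh 2 [22T→81T]: ω = 1032.7273×22/81 = 280.4938 rpm, sense flips to +
mesh 3 [46T→46T]: ω = 280.4938×46/46 = 280.4938 rpm, sense flips to −
signed output speed = -280.4938 rpm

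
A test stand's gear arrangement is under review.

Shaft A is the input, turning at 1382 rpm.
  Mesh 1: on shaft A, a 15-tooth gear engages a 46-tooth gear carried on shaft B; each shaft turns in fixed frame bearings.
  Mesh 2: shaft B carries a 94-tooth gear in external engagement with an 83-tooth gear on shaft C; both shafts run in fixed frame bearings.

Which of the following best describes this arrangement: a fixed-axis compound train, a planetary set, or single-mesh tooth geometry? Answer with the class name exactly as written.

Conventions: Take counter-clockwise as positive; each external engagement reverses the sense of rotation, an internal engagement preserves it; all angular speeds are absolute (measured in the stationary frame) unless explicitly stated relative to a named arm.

fixed-axis compound train

recognized (3 fixed axles, 2 meshes): fixed-axis compound train
classification: fixed-axis compound train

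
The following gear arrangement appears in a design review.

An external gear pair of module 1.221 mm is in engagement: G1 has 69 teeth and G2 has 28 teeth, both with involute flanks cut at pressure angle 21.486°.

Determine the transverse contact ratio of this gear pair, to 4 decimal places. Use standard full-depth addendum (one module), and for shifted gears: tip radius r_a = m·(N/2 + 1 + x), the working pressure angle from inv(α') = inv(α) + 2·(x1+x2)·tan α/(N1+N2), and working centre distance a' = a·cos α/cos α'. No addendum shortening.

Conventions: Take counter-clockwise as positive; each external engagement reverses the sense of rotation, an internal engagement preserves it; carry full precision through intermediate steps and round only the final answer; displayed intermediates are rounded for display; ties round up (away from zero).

1.6512

recognized (one external pair, fixed centres): single-mesh tooth geometry, m = 1.221, N1 = 69, N2 = 28
base radii: r_b1 = 39.197146, r_b2 = 15.906088
tip radii: r_a1 = 43.345500, r_a2 = 18.315000
no profile shift: α' = α, a' = a
action lengths: √(r_a1²−r_b1²) = 18.504489, √(r_a2²−r_b2²) = 9.079404
base pitch p_b = π·m·cos α = 3.569318
CR = (18.504489 + 9.079404 − 59.218500·sin 21.48600°)/3.569318 = 1.651213
contact ratio ≈ 1.6512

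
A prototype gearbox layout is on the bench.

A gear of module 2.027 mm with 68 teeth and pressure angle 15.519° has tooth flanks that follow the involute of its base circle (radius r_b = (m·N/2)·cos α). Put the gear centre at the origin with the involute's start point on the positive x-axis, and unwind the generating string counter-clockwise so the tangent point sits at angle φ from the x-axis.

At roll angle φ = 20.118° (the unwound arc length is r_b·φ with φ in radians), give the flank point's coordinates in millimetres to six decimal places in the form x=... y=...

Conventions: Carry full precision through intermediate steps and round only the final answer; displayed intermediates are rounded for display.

topology: single-mesh involute geometry — m = 2.027, N = 68
pitch radius r_p = m·N/2 = 2.027·68/2 = 68.918000
base radius r_b = r_p·cos α = 68.918000·cos 15.519° = 66.405372
roll angle φ = 20.118° = 0.35112534 rad
x = r_b·(cos φ + φ·sin φ) = 70.373588
y = r_b·(sin φ − φ·cos φ) = 0.946465

x=70.373588 y=0.946465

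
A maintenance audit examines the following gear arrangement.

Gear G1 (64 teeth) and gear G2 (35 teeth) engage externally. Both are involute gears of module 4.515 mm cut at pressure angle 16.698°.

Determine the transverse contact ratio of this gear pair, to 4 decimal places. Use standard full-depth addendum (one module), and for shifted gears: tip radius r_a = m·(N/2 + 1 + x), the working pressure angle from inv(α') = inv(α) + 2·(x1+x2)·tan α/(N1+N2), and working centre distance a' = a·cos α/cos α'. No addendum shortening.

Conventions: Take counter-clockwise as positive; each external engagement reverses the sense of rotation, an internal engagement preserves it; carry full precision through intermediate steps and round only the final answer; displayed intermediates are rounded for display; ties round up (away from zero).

single-mesh involute tooth geometry (64T engaging 35T at module 4.515)
base radii: r_b1 = 138.387643, r_b2 = 75.680742
tip radii: r_a1 = 148.995000, r_a2 = 83.527500
no profile shift: α' = α, a' = a
action lengths: √(r_a1²−r_b1²) = 55.212048, √(r_a2²−r_b2²) = 35.344992
base pitch p_b = π·m·cos α = 13.586175
CR = (55.212048 + 35.344992 − 223.492500·sin 16.69800°)/13.586175 = 1.938853
contact ratio ≈ 1.9389

1.9389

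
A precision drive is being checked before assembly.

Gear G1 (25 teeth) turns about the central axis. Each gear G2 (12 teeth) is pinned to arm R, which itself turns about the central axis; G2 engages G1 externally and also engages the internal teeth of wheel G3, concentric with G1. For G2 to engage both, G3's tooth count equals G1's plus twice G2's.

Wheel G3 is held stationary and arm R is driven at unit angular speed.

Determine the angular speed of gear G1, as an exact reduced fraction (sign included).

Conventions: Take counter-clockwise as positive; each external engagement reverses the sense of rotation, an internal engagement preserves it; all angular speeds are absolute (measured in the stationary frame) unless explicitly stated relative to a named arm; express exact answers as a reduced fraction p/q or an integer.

74/25

class = planetary set [G3 = 25+2·12 = 49; Willis about the carrier]
ring teeth: 25 + 2·12 = 49
25(ω_sun−ω_arm) = −49(ω_ring−ω_arm),  ω_ring = 0, ω_arm = 1
ω_sun = 1 − (49/25)(0−1) = 74/25
exact speed ratio = 74/25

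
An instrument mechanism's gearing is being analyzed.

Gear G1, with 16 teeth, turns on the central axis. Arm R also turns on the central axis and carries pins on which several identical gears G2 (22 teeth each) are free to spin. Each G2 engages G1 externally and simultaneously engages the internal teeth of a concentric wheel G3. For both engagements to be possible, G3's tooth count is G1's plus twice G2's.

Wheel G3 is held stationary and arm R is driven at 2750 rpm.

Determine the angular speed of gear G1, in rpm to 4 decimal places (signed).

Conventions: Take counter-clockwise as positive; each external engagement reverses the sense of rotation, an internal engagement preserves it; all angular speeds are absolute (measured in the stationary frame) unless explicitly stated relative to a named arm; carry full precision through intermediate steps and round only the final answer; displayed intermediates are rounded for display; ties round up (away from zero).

+13062.5000 rpm

planetary set (16T centre, 22T on arm, 60T internal) — Willis relation
normalise by the input: solve with ω_arm = 1, then scale by 2750 rpm
ring teeth: 16 + 2·22 = 60
16(ω_sun−ω_arm) = −60(ω_ring−ω_arm),  ω_ring = 0, ω_arm = 1
ω_sun = 1 − (60/16)(0−1) = 19/4
scale: ω_sun = 19/4 × 2750 rpm = +13062.5000 rpm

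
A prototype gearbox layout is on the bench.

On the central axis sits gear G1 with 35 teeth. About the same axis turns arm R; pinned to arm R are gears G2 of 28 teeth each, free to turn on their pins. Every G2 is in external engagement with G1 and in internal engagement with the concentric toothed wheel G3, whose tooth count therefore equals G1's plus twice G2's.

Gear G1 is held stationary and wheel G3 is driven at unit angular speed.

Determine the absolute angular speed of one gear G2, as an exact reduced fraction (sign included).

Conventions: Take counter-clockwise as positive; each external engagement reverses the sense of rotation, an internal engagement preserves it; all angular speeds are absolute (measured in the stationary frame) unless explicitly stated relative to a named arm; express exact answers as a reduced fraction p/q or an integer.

planetary set (35T centre, 28T on arm, 91T internal) — Willis relation
ring teeth: 35 + 2·28 = 91
35(ω_sun−ω_arm) = −91(ω_ring−ω_arm),  ω_sun = 0, ω_ring = 1
35(0−ω_arm) = −91(1−ω_arm)  ⇒  126·ω_arm = 91  ⇒  ω_arm = 13/18
sun–planet mesh: 35·(0−13/18) = −28·(ω_p−ω_arm)  ⇒  ω_p−ω_arm = 65/72
ω_p = 13/18 + 65/72 = 13/8
exact speed ratio = 13/8

13/8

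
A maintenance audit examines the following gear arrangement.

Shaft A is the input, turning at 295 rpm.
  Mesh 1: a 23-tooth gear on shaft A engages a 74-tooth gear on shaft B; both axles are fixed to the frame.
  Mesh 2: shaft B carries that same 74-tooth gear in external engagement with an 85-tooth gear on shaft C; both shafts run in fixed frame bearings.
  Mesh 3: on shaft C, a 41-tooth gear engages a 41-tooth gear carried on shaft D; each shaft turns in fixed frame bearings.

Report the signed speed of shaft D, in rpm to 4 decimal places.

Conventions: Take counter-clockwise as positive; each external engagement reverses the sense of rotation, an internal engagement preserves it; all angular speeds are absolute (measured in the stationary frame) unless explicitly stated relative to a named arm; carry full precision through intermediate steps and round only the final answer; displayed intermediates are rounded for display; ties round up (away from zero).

-79.8235 rpm

topology: fixed-axis compound train — 3 meshes, A→D
mesh 1 [23T→74T]: ω = 295.0000×23/74 = 91.6892 rpm, sense flips to −
mesh 2 [74T→85T]: ω = 91.6892×74/85 = 79.8235 rpm, sense flips to +
mesh 3 [41T→41T]: ω = 79.8235×41/41 = 79.8235 rpm, sense flips to −
signed output speed = -79.8235 rpm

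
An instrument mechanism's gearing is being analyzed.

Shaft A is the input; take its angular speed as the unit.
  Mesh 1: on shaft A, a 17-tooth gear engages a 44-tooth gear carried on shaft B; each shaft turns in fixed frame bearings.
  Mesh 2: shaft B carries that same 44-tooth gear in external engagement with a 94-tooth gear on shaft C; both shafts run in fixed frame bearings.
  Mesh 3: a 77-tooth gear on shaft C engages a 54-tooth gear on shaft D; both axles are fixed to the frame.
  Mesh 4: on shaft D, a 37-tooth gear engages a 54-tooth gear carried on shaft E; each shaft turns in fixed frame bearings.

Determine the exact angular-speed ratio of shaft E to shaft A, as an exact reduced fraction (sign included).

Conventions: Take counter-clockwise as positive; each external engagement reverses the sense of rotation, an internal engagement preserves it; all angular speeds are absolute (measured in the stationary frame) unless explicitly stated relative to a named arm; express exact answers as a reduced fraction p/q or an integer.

48433/274104

class = fixed-axis compound train [4 meshes; 4 ratios multiply, 4 sense flips]
mesh 1 [17T→44T]: running ratio 17/44, sense −
mesh 2 [44T→94T]: running ratio 17/94, sense +
mesh 3 [77T→54T]: running ratio 1309/5076, sense −
mesh 4 [37T→54T]: running ratio 48433/274104, sense +
ω_out/ω_in = 48433/274104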